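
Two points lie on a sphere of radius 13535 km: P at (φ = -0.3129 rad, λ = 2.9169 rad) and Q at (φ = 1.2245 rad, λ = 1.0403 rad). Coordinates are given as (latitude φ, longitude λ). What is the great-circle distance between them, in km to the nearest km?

26636 km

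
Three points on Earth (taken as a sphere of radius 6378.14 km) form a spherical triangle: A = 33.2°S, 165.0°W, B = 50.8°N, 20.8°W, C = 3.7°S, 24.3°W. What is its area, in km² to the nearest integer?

Side lengths (central angles): a = 0.9526, b = 2.2279, c = 2.5930 rad; semiperimeter s = 2.8868.
By l'Huilier's theorem, tan(E/4) = √[tan(s/2) tan((s−a)/2) tan((s−b)/2) tan((s−c)/2)], giving spherical excess E = 2.5912 rad.
Area = E·R² = 2.5912 × (6378.14)² ≈ 105410173 km².

105410173 km²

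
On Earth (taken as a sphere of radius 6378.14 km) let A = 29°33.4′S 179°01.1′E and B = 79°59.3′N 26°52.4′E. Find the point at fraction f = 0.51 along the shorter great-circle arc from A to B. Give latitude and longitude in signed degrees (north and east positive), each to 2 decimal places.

The central angle between A and B is δ = 2.2389 rad.
With f = 0.51, the slerp weights are sin((1−f)δ)/sin δ = 1.1336 and sin(fδ)/sin δ = 1.1584.
Weighted sum of the unit vectors: (1.1336)·(-0.8697,0.0149,-0.4933) + (1.1584)·(0.1551,0.0786,0.9848) = (-0.8063, 0.1079, 0.5816).
Converting back: φ = atan2(z, √(x²+y²)) = 35.57°, λ = atan2(y, x) = 172.38°.

35.57°, 172.38°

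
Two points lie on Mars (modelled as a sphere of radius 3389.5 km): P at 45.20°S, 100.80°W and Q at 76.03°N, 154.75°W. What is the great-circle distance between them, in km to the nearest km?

7457 km

Let φ₁ = -0.7889 rad, φ₂ = 1.3270 rad, and Δλ = -0.9416 rad.
cos c = sin φ₁ sin φ₂ + cos φ₁ cos φ₂ cos Δλ = (-0.7096)(0.9704) + (0.7046)(0.2414)(0.5885) = -0.58848,
so c = arccos(-0.58848) = 2.19997 rad.
Distance = R·c = 3389.5 × 2.2000 ≈ 7457 km.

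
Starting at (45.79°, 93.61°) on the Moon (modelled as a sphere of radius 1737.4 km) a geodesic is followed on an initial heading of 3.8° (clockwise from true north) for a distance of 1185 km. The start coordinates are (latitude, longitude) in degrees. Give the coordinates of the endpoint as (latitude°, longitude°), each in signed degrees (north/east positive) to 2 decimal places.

Angular distance δ = d/R = 1185/1737.4 = 0.68205 rad; initial bearing θ = 0.0663 rad.
sin φ₂ = sin φ₁ cos δ + cos φ₁ sin δ cos θ = (0.7168)(0.7763) + (0.6973)(0.6304)(0.9978) = 0.9950, so φ₂ = 84.28°.
Δλ = atan2(sin θ sin δ cos φ₁, cos δ − sin φ₁ sin φ₂) = atan2(0.0291, 0.0631) = 24.797°.
λ₂ = 93.610° + 24.797° = 118.41°.

84.28°, 118.41°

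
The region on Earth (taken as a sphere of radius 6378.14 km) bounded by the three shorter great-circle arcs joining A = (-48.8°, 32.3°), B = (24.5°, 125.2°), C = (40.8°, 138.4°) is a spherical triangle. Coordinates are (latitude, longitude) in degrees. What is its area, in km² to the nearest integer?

Side lengths (central angles): a = 0.3434, b = 2.2522, c = 1.9202 rad; semiperimeter s = 2.2579.
By l'Huilier's theorem, tan(E/4) = √[tan(s/2) tan((s−a)/2) tan((s−b)/2) tan((s−c)/2)], giving spherical excess E = 0.1526 rad.
Area = E·R² = 0.1526 × (6378.14)² ≈ 6209868 km².

6209868 km²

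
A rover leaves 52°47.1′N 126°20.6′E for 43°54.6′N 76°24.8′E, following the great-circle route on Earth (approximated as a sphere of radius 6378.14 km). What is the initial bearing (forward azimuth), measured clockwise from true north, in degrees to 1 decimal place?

275.2°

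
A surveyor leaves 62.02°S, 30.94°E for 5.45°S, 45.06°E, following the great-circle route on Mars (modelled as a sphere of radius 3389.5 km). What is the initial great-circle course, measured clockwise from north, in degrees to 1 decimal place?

16.7°

Δλ = 14.120° = 0.2464 rad.
y = sin Δλ · cos φ₂ = (0.2440)(0.9955) = 0.2429
x = cos φ₁ sin φ₂ − sin φ₁ cos φ₂ cos Δλ = (0.4692)(-0.0950) − (-0.8831)(0.9955)(0.9698) = 0.8080
θ = atan2(y, x) = 16.73°, so the bearing is 16.7°.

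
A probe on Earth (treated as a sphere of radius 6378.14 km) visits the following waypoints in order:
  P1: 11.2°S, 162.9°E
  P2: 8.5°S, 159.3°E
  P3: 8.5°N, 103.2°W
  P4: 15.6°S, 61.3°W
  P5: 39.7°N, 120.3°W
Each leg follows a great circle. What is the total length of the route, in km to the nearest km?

25484 km

Leg P1→P2: central angle 0.0778 rad, distance 496.2 km.
Leg P2→P3: central angle 1.7209 rad, distance 10976.0 km.
Leg P3→P4: central angle 0.8376 rad, distance 5342.1 km.
Leg P4→P5: central angle 1.3593 rad, distance 8670.0 km.
Total: 496.2 + 10976.0 + 5342.1 + 8670.0 ≈ 25484 km.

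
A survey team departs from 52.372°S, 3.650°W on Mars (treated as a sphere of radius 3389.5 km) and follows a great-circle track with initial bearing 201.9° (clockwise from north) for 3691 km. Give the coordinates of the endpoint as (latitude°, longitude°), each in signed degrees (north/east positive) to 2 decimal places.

Angular distance δ = d/R = 3691/3389.5 = 1.08895 rad; initial bearing θ = 3.5238 rad.
sin φ₂ = sin φ₁ cos δ + cos φ₁ sin δ cos θ = (-0.7920)(0.4634) + (0.6105)(0.8861)(-0.9278) = -0.8690, so φ₂ = -60.34°.
Δλ = atan2(sin θ sin δ cos φ₁, cos δ − sin φ₁ sin φ₂) = atan2(-0.2018, -0.2248) = -138.090°.
λ₂ = -3.650° − 138.090° = -141.74°.

-60.34°, -141.74°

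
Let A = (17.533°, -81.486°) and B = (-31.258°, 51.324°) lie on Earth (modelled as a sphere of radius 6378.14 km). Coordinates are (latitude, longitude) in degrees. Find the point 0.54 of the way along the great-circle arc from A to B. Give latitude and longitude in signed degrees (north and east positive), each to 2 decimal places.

-19.05°, -17.13°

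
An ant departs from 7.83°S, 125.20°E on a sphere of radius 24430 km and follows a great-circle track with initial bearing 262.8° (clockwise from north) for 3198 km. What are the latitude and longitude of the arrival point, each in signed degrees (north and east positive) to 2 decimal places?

-8.70°, 117.67°

Angular distance δ = d/R = 3198/24430 = 0.13090 rad; initial bearing θ = 4.5867 rad.
sin φ₂ = sin φ₁ cos δ + cos φ₁ sin δ cos θ = (-0.1362)(0.9914) + (0.9907)(0.1305)(-0.1253) = -0.1513, so φ₂ = -8.70°.
Δλ = atan2(sin θ sin δ cos φ₁, cos δ − sin φ₁ sin φ₂) = atan2(-0.1283, 0.9708) = -7.528°.
λ₂ = 125.200° − 7.528° = 117.67°.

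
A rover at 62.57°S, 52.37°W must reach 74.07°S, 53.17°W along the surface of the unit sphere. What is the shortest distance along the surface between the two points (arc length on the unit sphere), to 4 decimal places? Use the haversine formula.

0.2008

Let φ₁ = -1.0921 rad, φ₂ = -1.2928 rad, and Δλ = -0.0140 rad.
Haversine: a = sin²(Δφ/2) + cos φ₁ cos φ₂ sin²(Δλ/2) = 0.0100 + (0.4607)(0.2745)(0.0000) = 0.01004.
Central angle c = 2·arcsin(√a) = 0.20077 rad.
On the unit sphere the arc length equals the central angle: 0.2008.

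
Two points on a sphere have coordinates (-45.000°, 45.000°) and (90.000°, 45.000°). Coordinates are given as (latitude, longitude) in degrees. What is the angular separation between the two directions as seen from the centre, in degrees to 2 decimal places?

135.00°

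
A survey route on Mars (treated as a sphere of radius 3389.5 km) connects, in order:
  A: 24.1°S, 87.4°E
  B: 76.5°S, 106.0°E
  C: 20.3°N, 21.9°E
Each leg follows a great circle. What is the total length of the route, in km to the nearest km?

Leg A→B: central angle 0.9285 rad, distance 3147.2 km.
Leg B→C: central angle 1.8911 rad, distance 6409.8 km.
Total: 3147.2 + 6409.8 ≈ 9557 km.

9557 km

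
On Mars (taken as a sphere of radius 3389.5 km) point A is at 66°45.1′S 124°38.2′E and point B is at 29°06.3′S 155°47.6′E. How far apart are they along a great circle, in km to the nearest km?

With latitudes φ₁ = -66.752°, φ₂ = -29.105° and longitude difference Δλ = 31.157°:
cos c = sin φ₁ sin φ₂ + cos φ₁ cos φ₂ cos Δλ = (-0.9188)(-0.4864) + (0.3947)(0.8737)(0.8558) = 0.74205,
so c = arccos(0.74205) = 0.73468 rad.
Distance = R·c = 3389.5 × 0.7347 ≈ 2490 km.

2490 km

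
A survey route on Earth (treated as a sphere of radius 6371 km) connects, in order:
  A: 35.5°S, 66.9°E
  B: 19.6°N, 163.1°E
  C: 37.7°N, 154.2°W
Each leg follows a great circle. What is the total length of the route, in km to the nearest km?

16376 km

Leg A→B: central angle 1.8521 rad, distance 11799.9 km.
Leg B→C: central angle 0.7183 rad, distance 4576.3 km.
Total: 11799.9 + 4576.3 ≈ 16376 km.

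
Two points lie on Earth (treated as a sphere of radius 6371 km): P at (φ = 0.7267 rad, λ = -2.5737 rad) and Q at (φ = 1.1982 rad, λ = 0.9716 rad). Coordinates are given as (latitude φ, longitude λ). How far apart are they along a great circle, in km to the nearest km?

7602 km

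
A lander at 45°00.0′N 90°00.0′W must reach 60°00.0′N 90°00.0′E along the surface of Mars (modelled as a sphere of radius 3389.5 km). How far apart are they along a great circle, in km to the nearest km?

Let φ₁ = 0.7854 rad, φ₂ = 1.0472 rad, and Δλ = -3.1416 rad.
cos c = sin φ₁ sin φ₂ + cos φ₁ cos φ₂ cos Δλ = (0.7071)(0.8660) + (0.7071)(0.5000)(-1.0000) = 0.25882,
so c = arccos(0.25882) = 1.30900 rad.
Distance = R·c = 3389.5 × 1.3090 ≈ 4437 km.

4437 km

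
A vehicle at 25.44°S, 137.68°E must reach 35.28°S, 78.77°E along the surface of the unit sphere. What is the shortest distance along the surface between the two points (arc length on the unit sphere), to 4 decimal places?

Let φ₁ = -0.4440 rad, φ₂ = -0.6158 rad, and Δλ = -1.0282 rad.
Haversine: a = sin²(Δφ/2) + cos φ₁ cos φ₂ sin²(Δλ/2) = 0.0074 + (0.9030)(0.8163)(0.2418) = 0.18561.
Central angle c = 2·arcsin(√a) = 0.89082 rad.
On the unit sphere the arc length equals the central angle: 0.8908.

0.8908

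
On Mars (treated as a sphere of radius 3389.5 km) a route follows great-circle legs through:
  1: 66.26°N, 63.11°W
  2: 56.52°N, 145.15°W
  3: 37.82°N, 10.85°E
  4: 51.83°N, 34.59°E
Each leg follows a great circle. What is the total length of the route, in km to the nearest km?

8438 km

Leg 1→2: central angle 0.6530 rad, distance 2213.4 km.
Leg 2→3: central angle 1.4572 rad, distance 4939.2 km.
Leg 3→4: central angle 0.3792 rad, distance 1285.5 km.
Total: 2213.4 + 4939.2 + 1285.5 ≈ 8438 km.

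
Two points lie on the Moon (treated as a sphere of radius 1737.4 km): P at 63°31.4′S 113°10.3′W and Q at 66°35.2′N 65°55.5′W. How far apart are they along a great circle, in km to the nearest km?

4079 km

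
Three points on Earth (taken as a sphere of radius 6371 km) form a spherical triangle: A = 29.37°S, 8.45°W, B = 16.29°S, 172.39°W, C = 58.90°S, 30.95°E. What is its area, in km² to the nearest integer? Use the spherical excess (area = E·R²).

32458527 km²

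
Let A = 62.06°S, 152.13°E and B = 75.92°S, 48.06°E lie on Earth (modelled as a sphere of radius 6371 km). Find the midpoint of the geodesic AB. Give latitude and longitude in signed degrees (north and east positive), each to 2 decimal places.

The central angle between A and B is δ = 0.5931 rad.
With f = 0.5, the slerp weights are sin((1−f)δ)/sin δ = 0.5228 and sin(fδ)/sin δ = 0.5228.
Weighted sum of the unit vectors: (0.5228)·(-0.4142,0.2190,-0.8834) + (0.5228)·(0.1626,0.1810,-0.9700) = (-0.1315, 0.2091, -0.9690).
Converting back: φ = atan2(z, √(x²+y²)) = -75.70°, λ = atan2(y, x) = 122.17°.

-75.70°, 122.17°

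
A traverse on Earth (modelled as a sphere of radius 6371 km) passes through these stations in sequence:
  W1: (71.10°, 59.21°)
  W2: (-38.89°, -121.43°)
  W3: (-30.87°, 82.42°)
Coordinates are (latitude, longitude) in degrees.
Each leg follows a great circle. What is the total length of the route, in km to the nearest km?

28308 km

Leg W1→W2: central angle 2.5794 rad, distance 16433.3 km.
Leg W2→W3: central angle 1.8639 rad, distance 11874.8 km.
Total: 16433.3 + 11874.8 ≈ 28308 km.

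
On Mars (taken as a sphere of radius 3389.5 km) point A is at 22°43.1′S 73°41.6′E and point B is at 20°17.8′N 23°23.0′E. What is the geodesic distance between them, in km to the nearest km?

Let φ₁ = -0.3965 rad, φ₂ = 0.3542 rad, and Δλ = -0.8781 rad.
cos c = sin φ₁ sin φ₂ + cos φ₁ cos φ₂ cos Δλ = (-0.3862)(0.3469) + (0.9224)(0.9379)(0.6386) = 0.41854,
so c = arccos(0.41854) = 1.13896 rad.
Distance = R·c = 3389.5 × 1.1390 ≈ 3860 km.

3860 km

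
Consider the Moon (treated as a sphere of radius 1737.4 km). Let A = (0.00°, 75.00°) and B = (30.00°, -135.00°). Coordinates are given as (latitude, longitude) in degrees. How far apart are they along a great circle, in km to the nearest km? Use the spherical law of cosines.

In radians: φ₁ = 0.0000, φ₂ = 0.5236, Δλ = 150.000° = 2.6180 rad.
cos c = sin φ₁ sin φ₂ + cos φ₁ cos φ₂ cos Δλ = (0.0000)(0.5000) + (1.0000)(0.8660)(-0.8660) = -0.75000,
so c = arccos(-0.75000) = 2.41886 rad.
Distance = R·c = 1737.4 × 2.4189 ≈ 4203 km.

4203 km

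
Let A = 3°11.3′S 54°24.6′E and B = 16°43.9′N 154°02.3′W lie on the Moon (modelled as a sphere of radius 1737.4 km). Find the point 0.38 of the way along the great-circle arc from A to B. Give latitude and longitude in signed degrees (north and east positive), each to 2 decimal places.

Central angle δ = 2.5997 rad. Interpolating on the sphere with fraction f = 0.38:
P = [sin((1−f)δ)·A + sin(fδ)·B] / sin δ = 1.9372·A + 1.6187·B in Cartesian coordinates,
giving P = (-0.2680, 0.8943, 0.3583), i.e. latitude 20.99°, longitude 106.68°.

20.99°, 106.68°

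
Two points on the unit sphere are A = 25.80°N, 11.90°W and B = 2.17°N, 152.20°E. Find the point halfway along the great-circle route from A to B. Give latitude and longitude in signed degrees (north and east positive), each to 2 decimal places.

Central angle δ = 2.5845 rad. Interpolating on the sphere with fraction f = 0.5:
P = [sin((1−f)δ)·A + sin(fδ)·B] / sin δ = 1.8183·A + 1.8183·B in Cartesian coordinates,
giving P = (-0.0054, 0.5099, 0.8602), i.e. latitude 59.34°, longitude 90.61°.

59.34°, 90.61°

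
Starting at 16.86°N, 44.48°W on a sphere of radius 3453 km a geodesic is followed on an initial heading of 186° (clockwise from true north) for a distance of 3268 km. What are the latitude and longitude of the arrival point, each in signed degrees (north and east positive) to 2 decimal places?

-37.06°, -50.58°

Angular distance δ = d/R = 3268/3453 = 0.94642 rad; initial bearing θ = 3.2463 rad.
sin φ₂ = sin φ₁ cos δ + cos φ₁ sin δ cos θ = (0.2900)(0.5846) + (0.9570)(0.8113)(-0.9945) = -0.6027, so φ₂ = -37.06°.
Δλ = atan2(sin θ sin δ cos φ₁, cos δ − sin φ₁ sin φ₂) = atan2(-0.0812, 0.7594) = -6.101°.
λ₂ = -44.480° − 6.101° = -50.58°.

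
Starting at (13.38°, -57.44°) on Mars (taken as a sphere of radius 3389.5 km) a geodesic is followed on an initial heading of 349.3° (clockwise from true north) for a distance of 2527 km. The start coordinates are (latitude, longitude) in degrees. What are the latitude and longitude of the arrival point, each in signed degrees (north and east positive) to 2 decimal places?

54.93°, -70.10°

Angular distance δ = d/R = 2527/3389.5 = 0.74554 rad; initial bearing θ = 6.0964 rad.
sin φ₂ = sin φ₁ cos δ + cos φ₁ sin δ cos θ = (0.2314)(0.7347) + (0.9729)(0.6784)(0.9826) = 0.8185, so φ₂ = 54.93°.
Δλ = atan2(sin θ sin δ cos φ₁, cos δ − sin φ₁ sin φ₂) = atan2(-0.1225, 0.5453) = -12.664°.
λ₂ = -57.440° − 12.664° = -70.10°.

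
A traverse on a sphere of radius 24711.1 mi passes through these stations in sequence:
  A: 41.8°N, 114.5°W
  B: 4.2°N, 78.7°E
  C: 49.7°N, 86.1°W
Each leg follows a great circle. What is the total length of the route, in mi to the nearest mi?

Leg A→B: central angle 2.3118 rad, distance 57126.7 mi.
Leg B→C: central angle 2.1732 rad, distance 53702.3 mi.
Total: 57126.7 + 53702.3 ≈ 110829 mi.

110829 mi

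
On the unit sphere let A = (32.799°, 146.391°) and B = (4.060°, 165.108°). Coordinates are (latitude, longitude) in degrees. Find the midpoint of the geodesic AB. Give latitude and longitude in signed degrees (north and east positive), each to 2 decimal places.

18.66°, 156.56°

The central angle between A and B is δ = 0.5872 rad.
With f = 0.5, the slerp weights are sin((1−f)δ)/sin δ = 0.5224 and sin(fδ)/sin δ = 0.5224.
Weighted sum of the unit vectors: (0.5224)·(-0.7001,0.4653,0.5417) + (0.5224)·(-0.9640,0.2564,0.0708) = (-0.8692, 0.3769, 0.3199).
Converting back: φ = atan2(z, √(x²+y²)) = 18.66°, λ = atan2(y, x) = 156.56°.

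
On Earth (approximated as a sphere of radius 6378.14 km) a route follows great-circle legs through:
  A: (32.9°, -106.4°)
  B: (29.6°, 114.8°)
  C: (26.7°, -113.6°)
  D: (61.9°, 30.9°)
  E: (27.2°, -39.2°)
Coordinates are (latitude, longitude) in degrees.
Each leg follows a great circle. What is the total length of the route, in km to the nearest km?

39768 km

Leg A→B: central angle 1.8556 rad, distance 11835.5 km.
Leg B→C: central angle 1.8690 rad, distance 11920.6 km.
Leg C→D: central angle 1.5170 rad, distance 9675.5 km.
Leg D→E: central angle 0.9934 rad, distance 6336.3 km.
Total: 11835.5 + 11920.6 + 9675.5 + 6336.3 ≈ 39768 km.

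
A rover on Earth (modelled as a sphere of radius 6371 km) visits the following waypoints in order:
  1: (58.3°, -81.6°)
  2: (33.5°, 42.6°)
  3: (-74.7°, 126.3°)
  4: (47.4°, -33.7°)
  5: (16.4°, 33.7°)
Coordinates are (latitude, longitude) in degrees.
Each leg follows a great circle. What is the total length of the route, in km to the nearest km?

45791 km

Leg 1→2: central angle 1.3456 rad, distance 8572.8 km.
Leg 2→3: central angle 2.1039 rad, distance 13404.1 km.
Leg 3→4: central angle 2.6421 rad, distance 16833.1 km.
Leg 4→5: central angle 1.0958 rad, distance 6981.1 km.
Total: 8572.8 + 13404.1 + 16833.1 + 6981.1 ≈ 45791 km.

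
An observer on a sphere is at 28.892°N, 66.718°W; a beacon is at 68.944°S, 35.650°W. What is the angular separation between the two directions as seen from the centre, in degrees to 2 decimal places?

100.45°

With latitudes φ₁ = 28.892°, φ₂ = -68.944° and longitude difference Δλ = 31.068°:
cos c = sin φ₁ sin φ₂ + cos φ₁ cos φ₂ cos Δλ = (0.4832)(-0.9332) + (0.8755)(0.3593)(0.8566) = -0.18146,
so c = arccos(-0.18146) = 1.75327 rad.
So the angular separation is 100.45°.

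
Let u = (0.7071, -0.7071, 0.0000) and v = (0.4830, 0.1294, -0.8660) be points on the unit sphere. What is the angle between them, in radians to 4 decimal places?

1.3181 rad

u·v = 0.2500; |u| = 1.0000, |v| = 1.0000.
cos θ = (u·v)/(|u||v|) = 0.2500, so θ = 1.3181 rad.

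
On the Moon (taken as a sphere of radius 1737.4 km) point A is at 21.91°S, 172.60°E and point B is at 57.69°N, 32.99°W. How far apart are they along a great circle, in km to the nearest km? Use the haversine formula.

In radians: φ₁ = -0.3824, φ₂ = 1.0069, Δλ = 154.410° = 2.6950 rad.
Haversine: a = sin²(Δφ/2) + cos φ₁ cos φ₂ sin²(Δλ/2) = 0.4097 + (0.9278)(0.5345)(0.9510) = 0.88131.
Central angle c = 2·arcsin(√a) = 2.43816 rad.
Distance = R·c = 1737.4 × 2.4382 ≈ 4236 km.

4236 km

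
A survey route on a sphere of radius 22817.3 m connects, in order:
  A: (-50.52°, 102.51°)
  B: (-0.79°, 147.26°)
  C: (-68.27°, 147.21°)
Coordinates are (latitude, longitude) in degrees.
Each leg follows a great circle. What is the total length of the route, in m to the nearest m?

Leg A→B: central angle 1.0904 rad, distance 24879.7 m.
Leg B→C: central angle 1.1777 rad, distance 26873.0 m.
Total: 24879.7 + 26873.0 ≈ 51753 m.

51753 m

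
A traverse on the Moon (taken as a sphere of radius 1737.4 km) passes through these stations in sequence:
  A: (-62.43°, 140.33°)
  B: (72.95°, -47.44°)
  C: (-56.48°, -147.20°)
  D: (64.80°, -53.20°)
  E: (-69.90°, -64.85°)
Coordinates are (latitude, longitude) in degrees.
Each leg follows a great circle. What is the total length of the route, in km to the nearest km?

Leg A→B: central angle 2.9513 rad, distance 5127.6 km.
Leg B→C: central angle 2.5401 rad, distance 4413.2 km.
Leg C→D: central angle 2.4508 rad, distance 4258.0 km.
Leg D→E: central angle 2.3552 rad, distance 4091.9 km.
Total: 5127.6 + 4413.2 + 4258.0 + 4091.9 ≈ 17891 km.

17891 km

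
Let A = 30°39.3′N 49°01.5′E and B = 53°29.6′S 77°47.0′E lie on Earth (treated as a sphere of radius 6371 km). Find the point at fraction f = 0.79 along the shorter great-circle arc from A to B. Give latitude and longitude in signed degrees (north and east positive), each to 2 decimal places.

-36.25°, 68.44°

The central angle between A and B is δ = 1.5320 rad.
With f = 0.79, the slerp weights are sin((1−f)δ)/sin δ = 0.3164 and sin(fδ)/sin δ = 0.9364.
Weighted sum of the unit vectors: (0.3164)·(0.5641,0.6495,0.5099) + (0.9364)·(0.1259,0.5814,-0.8038) = (0.2964, 0.7500, -0.5913).
Converting back: φ = atan2(z, √(x²+y²)) = -36.25°, λ = atan2(y, x) = 68.44°.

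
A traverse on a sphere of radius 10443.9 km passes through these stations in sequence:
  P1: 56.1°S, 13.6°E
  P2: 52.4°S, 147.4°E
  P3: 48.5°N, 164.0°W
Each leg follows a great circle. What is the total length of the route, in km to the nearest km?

31728 km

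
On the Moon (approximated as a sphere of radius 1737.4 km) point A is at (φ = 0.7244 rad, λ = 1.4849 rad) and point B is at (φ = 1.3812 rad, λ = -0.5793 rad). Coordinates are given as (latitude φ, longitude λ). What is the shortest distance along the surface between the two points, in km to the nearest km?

1646 km

With latitudes φ₁ = 41.505°, φ₂ = 79.137° and longitude difference Δλ = -118.270°:
cos c = sin φ₁ sin φ₂ + cos φ₁ cos φ₂ cos Δλ = (0.6627)(0.9821) + (0.7489)(0.1885)(-0.4736) = 0.58396,
so c = arccos(0.58396) = 0.94719 rad.
Distance = R·c = 1737.4 × 0.9472 ≈ 1646 km.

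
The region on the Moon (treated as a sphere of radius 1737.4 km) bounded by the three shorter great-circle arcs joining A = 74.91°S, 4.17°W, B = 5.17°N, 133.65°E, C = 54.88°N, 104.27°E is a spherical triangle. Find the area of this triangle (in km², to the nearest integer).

4349923 km²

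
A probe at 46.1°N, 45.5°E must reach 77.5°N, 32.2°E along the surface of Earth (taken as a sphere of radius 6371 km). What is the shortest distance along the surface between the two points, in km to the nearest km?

With latitudes φ₁ = 46.100°, φ₂ = 77.500° and longitude difference Δλ = -13.300°:
Haversine: a = sin²(Δφ/2) + cos φ₁ cos φ₂ sin²(Δλ/2) = 0.0732 + (0.6934)(0.2164)(0.0134) = 0.07524.
Central angle c = 2·arcsin(√a) = 0.55571 rad.
Distance = R·c = 6371 × 0.5557 ≈ 3540 km.

3540 km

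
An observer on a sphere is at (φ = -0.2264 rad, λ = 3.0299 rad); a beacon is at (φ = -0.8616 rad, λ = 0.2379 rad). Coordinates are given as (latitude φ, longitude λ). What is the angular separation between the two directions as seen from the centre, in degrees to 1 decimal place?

115.2°

With latitudes φ₁ = -12.972°, φ₂ = -49.366° and longitude difference Δλ = -159.970°:
Haversine: a = sin²(Δφ/2) + cos φ₁ cos φ₂ sin²(Δλ/2) = 0.0975 + (0.9745)(0.6512)(0.9698) = 0.71294.
Central angle c = 2·arcsin(√a) = 2.01072 rad.
So the angular separation is 115.2°.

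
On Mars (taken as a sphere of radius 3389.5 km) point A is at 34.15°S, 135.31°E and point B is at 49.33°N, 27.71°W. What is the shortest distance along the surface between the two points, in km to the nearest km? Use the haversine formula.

9484 km

With latitudes φ₁ = -34.150°, φ₂ = 49.330° and longitude difference Δλ = -163.020°:
Haversine: a = sin²(Δφ/2) + cos φ₁ cos φ₂ sin²(Δλ/2) = 0.4432 + (0.8276)(0.6517)(0.9782) = 0.97080.
Central angle c = 2·arcsin(√a) = 2.79814 rad.
Distance = R·c = 3389.5 × 2.7981 ≈ 9484 km.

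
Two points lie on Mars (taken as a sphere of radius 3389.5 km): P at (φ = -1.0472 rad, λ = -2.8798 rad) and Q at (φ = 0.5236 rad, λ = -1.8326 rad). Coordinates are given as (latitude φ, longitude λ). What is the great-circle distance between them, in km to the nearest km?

Let φ₁ = -1.0472 rad, φ₂ = 0.5236 rad, and Δλ = 1.0472 rad.
cos c = sin φ₁ sin φ₂ + cos φ₁ cos φ₂ cos Δλ = (-0.8660)(0.5000) + (0.5000)(0.8660)(0.5000) = -0.21651,
so c = arccos(-0.21651) = 1.78903 rad.
Distance = R·c = 3389.5 × 1.7890 ≈ 6064 km.

6064 km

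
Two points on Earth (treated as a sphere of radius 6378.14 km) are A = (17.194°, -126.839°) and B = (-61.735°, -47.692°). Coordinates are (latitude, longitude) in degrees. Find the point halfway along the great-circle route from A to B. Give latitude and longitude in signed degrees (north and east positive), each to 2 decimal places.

The central angle between A and B is δ = 1.7469 rad.
With f = 0.5, the slerp weights are sin((1−f)δ)/sin δ = 0.7786 and sin(fδ)/sin δ = 0.7786.
Weighted sum of the unit vectors: (0.7786)·(-0.5728,-0.7646,0.2956) + (0.7786)·(0.3188,-0.3502,-0.8808) = (-0.1978, -0.8679, -0.4556).
Converting back: φ = atan2(z, √(x²+y²)) = -27.10°, λ = atan2(y, x) = -102.84°.

-27.10°, -102.84°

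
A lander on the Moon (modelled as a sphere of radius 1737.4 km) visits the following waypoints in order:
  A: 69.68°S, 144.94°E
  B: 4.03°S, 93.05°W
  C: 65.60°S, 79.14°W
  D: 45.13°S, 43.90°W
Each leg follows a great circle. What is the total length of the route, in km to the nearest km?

Leg A→B: central angle 1.6888 rad, distance 2934.1 km.
Leg B→C: central angle 1.0883 rad, distance 1890.8 km.
Leg C→D: central angle 0.4876 rad, distance 847.2 km.
Total: 2934.1 + 1890.8 + 847.2 ≈ 5672 km.

5672 km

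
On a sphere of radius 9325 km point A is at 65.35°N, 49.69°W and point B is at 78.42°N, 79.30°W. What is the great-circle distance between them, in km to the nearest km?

With latitudes φ₁ = 65.350°, φ₂ = 78.420° and longitude difference Δλ = -29.610°:
cos c = sin φ₁ sin φ₂ + cos φ₁ cos φ₂ cos Δλ = (0.9089)(0.9796) + (0.4171)(0.2007)(0.8694) = 0.96316,
so c = arccos(0.96316) = 0.27228 rad.
Distance = R·c = 9325 × 0.2723 ≈ 2539 km.

2539 km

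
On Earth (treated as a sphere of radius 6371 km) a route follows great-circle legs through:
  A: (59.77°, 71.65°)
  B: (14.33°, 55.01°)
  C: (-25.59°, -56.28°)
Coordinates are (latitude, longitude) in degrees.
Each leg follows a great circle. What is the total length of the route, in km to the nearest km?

Leg A→B: central angle 0.8214 rad, distance 5232.9 km.
Leg B→C: central angle 2.0089 rad, distance 12798.5 km.
Total: 5232.9 + 12798.5 ≈ 18031 km.

18031 km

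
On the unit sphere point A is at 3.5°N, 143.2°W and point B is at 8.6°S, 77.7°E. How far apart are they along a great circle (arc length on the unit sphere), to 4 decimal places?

2.4266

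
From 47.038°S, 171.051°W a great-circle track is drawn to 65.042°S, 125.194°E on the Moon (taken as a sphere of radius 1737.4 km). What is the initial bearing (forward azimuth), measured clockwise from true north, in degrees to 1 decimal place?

Δλ = -63.755° = -1.1127 rad.
y = sin Δλ · cos φ₂ = (-0.8969)(0.4220) = -0.3785
x = cos φ₁ sin φ₂ − sin φ₁ cos φ₂ cos Δλ = (0.6815)(-0.9066) − (-0.7318)(0.4220)(0.4422) = -0.4813
θ = atan2(y, x) = -141.82°; adding 360° gives 218.2°.

218.2°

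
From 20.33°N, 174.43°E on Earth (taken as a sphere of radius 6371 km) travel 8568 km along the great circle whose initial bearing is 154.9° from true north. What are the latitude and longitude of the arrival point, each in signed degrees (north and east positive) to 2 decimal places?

Angular distance δ = d/R = 8568/6371 = 1.34484 rad; initial bearing θ = 2.7035 rad.
sin φ₂ = sin φ₁ cos δ + cos φ₁ sin δ cos θ = (0.3474)(0.2240) + (0.9377)(0.9746)(-0.9056) = -0.7497, so φ₂ = -48.57°.
Δλ = atan2(sin θ sin δ cos φ₁, cos δ − sin φ₁ sin φ₂) = atan2(0.3877, 0.4845) = 38.664°.
λ₂ = 174.430° + 38.664° = 213.09° → -146.91° after wrapping to (−180°, 180°].

-48.57°, -146.91°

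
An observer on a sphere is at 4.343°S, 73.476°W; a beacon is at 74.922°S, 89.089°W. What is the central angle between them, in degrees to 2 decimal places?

71.16°

Let φ₁ = -0.0758 rad, φ₂ = -1.3076 rad, and Δλ = -0.2725 rad.
cos c = sin φ₁ sin φ₂ + cos φ₁ cos φ₂ cos Δλ = (-0.0757)(-0.9656) + (0.9971)(0.2601)(0.9631) = 0.32294,
so c = arccos(0.32294) = 1.24197 rad.
So the angular separation is 71.16°.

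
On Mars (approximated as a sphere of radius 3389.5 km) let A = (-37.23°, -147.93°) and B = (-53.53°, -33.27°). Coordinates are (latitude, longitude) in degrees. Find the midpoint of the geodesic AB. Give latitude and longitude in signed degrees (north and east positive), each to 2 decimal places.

-61.36°, -103.35°

The central angle between A and B is δ = 1.2775 rad.
With f = 0.5, the slerp weights are sin((1−f)δ)/sin δ = 0.6228 and sin(fδ)/sin δ = 0.6228.
Weighted sum of the unit vectors: (0.6228)·(-0.6747,-0.4228,-0.6050) + (0.6228)·(0.4970,-0.3261,-0.8042) = (-0.1107, -0.4664, -0.8776).
Converting back: φ = atan2(z, √(x²+y²)) = -61.36°, λ = atan2(y, x) = -103.35°.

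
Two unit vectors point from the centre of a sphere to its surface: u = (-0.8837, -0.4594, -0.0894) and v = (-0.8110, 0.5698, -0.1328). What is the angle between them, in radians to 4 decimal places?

1.0851 rad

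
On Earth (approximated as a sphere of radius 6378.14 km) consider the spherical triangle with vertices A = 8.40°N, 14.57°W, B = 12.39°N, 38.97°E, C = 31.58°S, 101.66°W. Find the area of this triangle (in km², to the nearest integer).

28961963 km²

Side lengths (central angles): a = 2.4274, b = 1.6045, c = 0.9204 rad; semiperimeter s = 2.4761.
By l'Huilier's theorem, tan(E/4) = √[tan(s/2) tan((s−a)/2) tan((s−b)/2) tan((s−c)/2)], giving spherical excess E = 0.7119 rad.
Area = E·R² = 0.7119 × (6378.14)² ≈ 28961963 km².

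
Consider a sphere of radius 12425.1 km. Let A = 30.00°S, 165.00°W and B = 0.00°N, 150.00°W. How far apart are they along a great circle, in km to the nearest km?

7205 km

Let φ₁ = -0.5236 rad, φ₂ = 0.0000 rad, and Δλ = 0.2618 rad.
cos c = sin φ₁ sin φ₂ + cos φ₁ cos φ₂ cos Δλ = (-0.5000)(0.0000) + (0.8660)(1.0000)(0.9659) = 0.83652,
so c = arccos(0.83652) = 0.57990 rad.
Distance = R·c = 12425.1 × 0.5799 ≈ 7205 km.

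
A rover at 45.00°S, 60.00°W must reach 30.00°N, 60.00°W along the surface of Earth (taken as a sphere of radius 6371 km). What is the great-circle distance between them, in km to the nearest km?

With latitudes φ₁ = -45.000°, φ₂ = 30.000° and longitude difference Δλ = 0.000°:
Haversine: a = sin²(Δφ/2) + cos φ₁ cos φ₂ sin²(Δλ/2) = 0.3706 + (0.7071)(0.8660)(0.0000) = 0.37059.
Central angle c = 2·arcsin(√a) = 1.30900 rad.
Distance = R·c = 6371 × 1.3090 ≈ 8340 km.

8340 km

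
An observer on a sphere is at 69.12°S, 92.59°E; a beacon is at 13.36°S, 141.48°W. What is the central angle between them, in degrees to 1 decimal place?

89.3°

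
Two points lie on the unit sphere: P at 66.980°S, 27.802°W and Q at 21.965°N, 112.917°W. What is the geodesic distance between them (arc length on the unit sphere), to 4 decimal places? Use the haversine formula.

In radians: φ₁ = -1.1690, φ₂ = 0.3834, Δλ = -85.115° = -1.4855 rad.
Haversine: a = sin²(Δφ/2) + cos φ₁ cos φ₂ sin²(Δλ/2) = 0.4908 + (0.3911)(0.9274)(0.4574) = 0.65669.
Central angle c = 2·arcsin(√a) = 1.88954 rad.
On the unit sphere the arc length equals the central angle: 1.8895.

1.8895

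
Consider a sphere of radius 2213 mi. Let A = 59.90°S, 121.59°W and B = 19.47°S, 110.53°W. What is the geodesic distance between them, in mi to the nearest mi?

1591 mi

With latitudes φ₁ = -59.900°, φ₂ = -19.470° and longitude difference Δλ = 11.060°:
cos c = sin φ₁ sin φ₂ + cos φ₁ cos φ₂ cos Δλ = (-0.8652)(-0.3333) + (0.5015)(0.9428)(0.9814) = 0.75242,
so c = arccos(0.75242) = 0.71907 rad.
Distance = R·c = 2213 × 0.7191 ≈ 1591 mi.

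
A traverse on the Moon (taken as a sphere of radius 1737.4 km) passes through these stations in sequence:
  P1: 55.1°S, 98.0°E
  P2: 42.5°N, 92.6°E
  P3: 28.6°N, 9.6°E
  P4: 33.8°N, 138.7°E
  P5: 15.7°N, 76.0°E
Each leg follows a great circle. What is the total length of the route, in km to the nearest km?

Leg P1→P2: central angle 1.7053 rad, distance 2962.8 km.
Leg P2→P3: central angle 1.1568 rad, distance 2009.8 km.
Leg P3→P4: central angle 1.7659 rad, distance 3068.0 km.
Leg P4→P5: central angle 1.0269 rad, distance 1784.2 km.
Total: 2962.8 + 2009.8 + 3068.0 + 1784.2 ≈ 9825 km.

9825 km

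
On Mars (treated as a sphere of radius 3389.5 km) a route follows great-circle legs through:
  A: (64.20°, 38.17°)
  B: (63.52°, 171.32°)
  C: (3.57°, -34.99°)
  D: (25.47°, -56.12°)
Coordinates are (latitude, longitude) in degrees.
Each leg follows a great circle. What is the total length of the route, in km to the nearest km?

11099 km

Leg A→B: central angle 0.8323 rad, distance 2821.2 km.
Leg B→C: central angle 1.9211 rad, distance 6511.6 km.
Leg C→D: central angle 0.5211 rad, distance 1766.4 km.
Total: 2821.2 + 6511.6 + 1766.4 ≈ 11099 km.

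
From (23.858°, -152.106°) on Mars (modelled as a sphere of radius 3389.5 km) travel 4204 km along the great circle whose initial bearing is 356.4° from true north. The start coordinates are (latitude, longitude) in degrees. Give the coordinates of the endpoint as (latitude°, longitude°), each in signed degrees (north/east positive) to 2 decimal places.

84.05°, 62.82°

Angular distance δ = d/R = 4204/3389.5 = 1.24030 rad; initial bearing θ = 6.2204 rad.
sin φ₂ = sin φ₁ cos δ + cos φ₁ sin δ cos θ = (0.4045)(0.3245) + (0.9146)(0.9459)(0.9980) = 0.9946, so φ₂ = 84.05°.
Δλ = atan2(sin θ sin δ cos φ₁, cos δ − sin φ₁ sin φ₂) = atan2(-0.0543, -0.0778) = -145.071°.
λ₂ = -152.106° − 145.071° = -297.18° → 62.82° after wrapping to (−180°, 180°].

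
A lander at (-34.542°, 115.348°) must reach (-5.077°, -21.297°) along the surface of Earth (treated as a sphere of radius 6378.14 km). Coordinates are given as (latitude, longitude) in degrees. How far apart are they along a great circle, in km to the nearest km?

13706 km

In radians: φ₁ = -0.6029, φ₂ = -0.0886, Δλ = -136.645° = -2.3849 rad.
cos c = sin φ₁ sin φ₂ + cos φ₁ cos φ₂ cos Δλ = (-0.5670)(-0.0885) + (0.8237)(0.9961)(-0.7271) = -0.54640,
so c = arccos(-0.54640) = 2.14886 rad.
Distance = R·c = 6378.14 × 2.1489 ≈ 13706 km.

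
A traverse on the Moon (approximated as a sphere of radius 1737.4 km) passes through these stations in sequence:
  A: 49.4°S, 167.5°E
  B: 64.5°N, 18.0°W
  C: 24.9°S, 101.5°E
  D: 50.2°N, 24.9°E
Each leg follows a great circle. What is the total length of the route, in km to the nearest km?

Leg A→B: central angle 2.8731 rad, distance 4991.8 km.
Leg B→C: central angle 2.1801 rad, distance 3787.7 km.
Leg C→D: central angle 1.7609 rad, distance 3059.3 km.
Total: 4991.8 + 3787.7 + 3059.3 ≈ 11839 km.

11839 km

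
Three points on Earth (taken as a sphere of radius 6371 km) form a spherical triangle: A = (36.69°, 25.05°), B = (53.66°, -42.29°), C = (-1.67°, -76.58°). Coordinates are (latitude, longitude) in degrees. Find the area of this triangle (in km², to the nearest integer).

18233613 km²

Side lengths (central angles): a = 1.0861, b = 1.7508, c = 0.8442 rad; semiperimeter s = 1.8405.
By l'Huilier's theorem, tan(E/4) = √[tan(s/2) tan((s−a)/2) tan((s−b)/2) tan((s−c)/2)], giving spherical excess E = 0.4492 rad.
Area = E·R² = 0.4492 × (6371)² ≈ 18233613 km².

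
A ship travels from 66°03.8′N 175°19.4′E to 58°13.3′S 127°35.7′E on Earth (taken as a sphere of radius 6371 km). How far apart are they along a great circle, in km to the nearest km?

With latitudes φ₁ = 66.063°, φ₂ = -58.222° and longitude difference Δλ = -47.728°:
cos c = sin φ₁ sin φ₂ + cos φ₁ cos φ₂ cos Δλ = (0.9140)(-0.8501) + (0.4057)(0.5266)(0.6726) = -0.63326,
so c = arccos(-0.63326) = 2.25655 rad.
Distance = R·c = 6371 × 2.2565 ≈ 14376 km.

14376 km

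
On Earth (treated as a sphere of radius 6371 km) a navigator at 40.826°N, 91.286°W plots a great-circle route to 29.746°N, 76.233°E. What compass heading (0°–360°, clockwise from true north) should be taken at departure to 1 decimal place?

Δλ = 167.519° = 2.9238 rad.
y = sin Δλ · cos φ₂ = (0.2161)(0.8682) = 0.1876
x = cos φ₁ sin φ₂ − sin φ₁ cos φ₂ cos Δλ = (0.7567)(0.4962) − (0.6538)(0.8682)(-0.9764) = 0.9296
θ = atan2(y, x) = 11.41°, so the bearing is 11.4°.

11.4°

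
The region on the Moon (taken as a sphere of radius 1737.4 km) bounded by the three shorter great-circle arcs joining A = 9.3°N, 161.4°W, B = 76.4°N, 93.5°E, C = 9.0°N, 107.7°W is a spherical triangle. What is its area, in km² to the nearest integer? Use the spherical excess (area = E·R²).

Side lengths (central angles): a = 1.6353, b = 0.9244, c = 1.4740 rad; semiperimeter s = 2.0169.
By l'Huilier's theorem, tan(E/4) = √[tan(s/2) tan((s−a)/2) tan((s−b)/2) tan((s−c)/2)], giving spherical excess E = 0.8955 rad.
Area = E·R² = 0.8955 × (1737.4)² ≈ 2703085 km².

2703085 km²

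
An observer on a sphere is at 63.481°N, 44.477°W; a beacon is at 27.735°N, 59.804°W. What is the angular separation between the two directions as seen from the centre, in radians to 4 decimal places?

0.6476 rad

In radians: φ₁ = 1.1080, φ₂ = 0.4841, Δλ = -15.327° = -0.2675 rad.
Haversine: a = sin²(Δφ/2) + cos φ₁ cos φ₂ sin²(Δλ/2) = 0.0942 + (0.4465)(0.8851)(0.0178) = 0.10122.
Central angle c = 2·arcsin(√a) = 0.64756 rad.
So the angular separation is 0.6476 rad.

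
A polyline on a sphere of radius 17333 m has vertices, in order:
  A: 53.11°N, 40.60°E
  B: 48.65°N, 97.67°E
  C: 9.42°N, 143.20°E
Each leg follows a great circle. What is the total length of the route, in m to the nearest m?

Leg A→B: central angle 0.6164 rad, distance 10683.7 m.
Leg B→C: central angle 0.9528 rad, distance 16514.1 m.
Total: 10683.7 + 16514.1 ≈ 27198 m.

27198 m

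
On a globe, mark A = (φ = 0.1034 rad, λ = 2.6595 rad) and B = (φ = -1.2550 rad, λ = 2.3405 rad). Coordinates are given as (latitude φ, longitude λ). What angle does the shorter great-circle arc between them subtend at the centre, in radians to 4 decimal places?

1.3743 rad

In radians: φ₁ = 0.1034, φ₂ = -1.2550, Δλ = -18.277° = -0.3190 rad.
Haversine: a = sin²(Δφ/2) + cos φ₁ cos φ₂ sin²(Δλ/2) = 0.3946 + (0.9947)(0.3106)(0.0252) = 0.40239.
Central angle c = 2·arcsin(√a) = 1.37432 rad.
So the angular separation is 1.3743 rad.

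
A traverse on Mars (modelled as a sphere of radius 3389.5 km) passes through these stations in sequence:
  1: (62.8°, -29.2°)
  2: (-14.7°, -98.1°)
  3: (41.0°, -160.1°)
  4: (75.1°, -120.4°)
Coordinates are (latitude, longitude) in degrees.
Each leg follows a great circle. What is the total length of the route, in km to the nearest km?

12547 km

Leg 1→2: central angle 1.6374 rad, distance 5549.9 km.
Leg 2→3: central angle 1.3936 rad, distance 4723.7 km.
Leg 3→4: central angle 0.6708 rad, distance 2273.8 km.
Total: 5549.9 + 4723.7 + 2273.8 ≈ 12547 km.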